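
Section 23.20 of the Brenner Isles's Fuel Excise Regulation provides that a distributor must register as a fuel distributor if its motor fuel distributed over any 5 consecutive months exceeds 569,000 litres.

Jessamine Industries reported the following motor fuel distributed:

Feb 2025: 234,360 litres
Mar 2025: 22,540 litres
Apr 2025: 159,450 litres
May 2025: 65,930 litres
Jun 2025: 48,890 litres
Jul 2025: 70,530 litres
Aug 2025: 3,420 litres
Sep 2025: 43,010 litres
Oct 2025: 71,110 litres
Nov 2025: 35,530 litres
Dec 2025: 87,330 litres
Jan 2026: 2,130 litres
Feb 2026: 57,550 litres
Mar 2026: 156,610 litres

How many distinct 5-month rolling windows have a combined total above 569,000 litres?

0

Feb 2025–Jun 2025: 234,360 litres + 22,540 litres + 159,450 litres + 65,930 litres + 48,890 litres = 531,170 litres (under)
Mar 2025–Jul 2025: 22,540 litres + 159,450 litres + 65,930 litres + 48,890 litres + 70,530 litres = 367,340 litres (under)
Apr 2025–Aug 2025: 159,450 litres + 65,930 litres + 48,890 litres + 70,530 litres + 3,420 litres = 348,220 litres (under)
May 2025–Sep 2025: 65,930 litres + 48,890 litres + 70,530 litres + 3,420 litres + 43,010 litres = 231,780 litres (under)
Jun 2025–Oct 2025: 48,890 litres + 70,530 litres + 3,420 litres + 43,010 litres + 71,110 litres = 236,960 litres (under)
Jul 2025–Nov 2025: 70,530 litres + 3,420 litres + 43,010 litres + 71,110 litres + 35,530 litres = 223,600 litres (under)
Aug 2025–Dec 2025: 3,420 litres + 43,010 litres + 71,110 litres + 35,530 litres + 87,330 litres = 240,400 litres (under)
Sep 2025–Jan 2026: 43,010 litres + 71,110 litres + 35,530 litres + 87,330 litres + 2,130 litres = 239,110 litres (under)
Oct 2025–Feb 2026: 71,110 litres + 35,530 litres + 87,330 litres + 2,130 litres + 57,550 litres = 253,650 litres (under)
Nov 2025–Mar 2026: 35,530 litres + 87,330 litres + 2,130 litres + 57,550 litres + 156,610 litres = 339,150 litres (under)
0 windows exceed the threshold.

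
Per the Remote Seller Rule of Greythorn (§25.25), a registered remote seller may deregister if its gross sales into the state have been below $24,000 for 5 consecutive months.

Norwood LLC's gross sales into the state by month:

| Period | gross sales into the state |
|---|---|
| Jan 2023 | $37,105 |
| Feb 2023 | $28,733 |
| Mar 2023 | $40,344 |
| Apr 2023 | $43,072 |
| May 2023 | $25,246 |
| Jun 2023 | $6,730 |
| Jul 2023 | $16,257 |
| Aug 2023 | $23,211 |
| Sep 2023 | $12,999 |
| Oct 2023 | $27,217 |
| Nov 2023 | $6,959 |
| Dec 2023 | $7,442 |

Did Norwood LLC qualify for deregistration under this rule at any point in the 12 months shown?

Months below $24,000: Jun 2023, Jul 2023, Aug 2023, Sep 2023, Nov 2023, Dec 2023.
Longest run of consecutive months below the threshold: 4.
4 < 5, so Norwood LLC never became eligible.

No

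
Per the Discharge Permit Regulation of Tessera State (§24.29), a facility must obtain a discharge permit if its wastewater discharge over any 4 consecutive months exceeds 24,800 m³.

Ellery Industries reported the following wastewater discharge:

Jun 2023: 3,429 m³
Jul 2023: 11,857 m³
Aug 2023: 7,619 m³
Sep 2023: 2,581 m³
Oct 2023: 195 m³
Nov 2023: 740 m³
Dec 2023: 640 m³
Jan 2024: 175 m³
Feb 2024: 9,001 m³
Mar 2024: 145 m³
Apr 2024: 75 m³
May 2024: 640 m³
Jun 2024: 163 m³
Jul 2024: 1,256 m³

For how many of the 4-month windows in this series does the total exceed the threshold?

Jun 2023–Sep 2023: 3,429 m³ + 11,857 m³ + 7,619 m³ + 2,581 m³ = 25,486 m³ (over)
Jul 2023–Oct 2023: 11,857 m³ + 7,619 m³ + 2,581 m³ + 195 m³ = 22,252 m³ (under)
Aug 2023–Nov 2023: 7,619 m³ + 2,581 m³ + 195 m³ + 740 m³ = 11,135 m³ (under)
Sep 2023–Dec 2023: 2,581 m³ + 195 m³ + 740 m³ + 640 m³ = 4,156 m³ (under)
Oct 2023–Jan 2024: 195 m³ + 740 m³ + 640 m³ + 175 m³ = 1,750 m³ (under)
Nov 2023–Feb 2024: 740 m³ + 640 m³ + 175 m³ + 9,001 m³ = 10,556 m³ (under)
Dec 2023–Mar 2024: 640 m³ + 175 m³ + 9,001 m³ + 145 m³ = 9,961 m³ (under)
Jan 2024–Apr 2024: 175 m³ + 9,001 m³ + 145 m³ + 75 m³ = 9,396 m³ (under)
Feb 2024–May 2024: 9,001 m³ + 145 m³ + 75 m³ + 640 m³ = 9,861 m³ (under)
Mar 2024–Jun 2024: 145 m³ + 75 m³ + 640 m³ + 163 m³ = 1,023 m³ (under)
Apr 2024–Jul 2024: 75 m³ + 640 m³ + 163 m³ + 1,256 m³ = 2,134 m³ (under)
1 window exceeds the threshold.

1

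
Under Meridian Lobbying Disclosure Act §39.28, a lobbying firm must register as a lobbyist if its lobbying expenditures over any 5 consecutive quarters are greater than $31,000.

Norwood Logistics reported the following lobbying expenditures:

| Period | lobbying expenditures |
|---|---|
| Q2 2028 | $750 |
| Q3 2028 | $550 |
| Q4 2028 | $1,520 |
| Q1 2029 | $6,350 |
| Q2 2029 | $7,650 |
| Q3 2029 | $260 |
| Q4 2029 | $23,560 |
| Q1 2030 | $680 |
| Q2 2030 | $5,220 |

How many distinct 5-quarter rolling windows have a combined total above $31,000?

Q2 2028–Q2 2029: $750 + $550 + $1,520 + $6,350 + $7,650 = $16,820 (under)
Q3 2028–Q3 2029: $550 + $1,520 + $6,350 + $7,650 + $260 = $16,330 (under)
Q4 2028–Q4 2029: $1,520 + $6,350 + $7,650 + $260 + $23,560 = $39,340 (over)
Q1 2029–Q1 2030: $6,350 + $7,650 + $260 + $23,560 + $680 = $38,500 (over)
Q2 2029–Q2 2030: $7,650 + $260 + $23,560 + $680 + $5,220 = $37,370 (over)
3 windows exceed the threshold.

3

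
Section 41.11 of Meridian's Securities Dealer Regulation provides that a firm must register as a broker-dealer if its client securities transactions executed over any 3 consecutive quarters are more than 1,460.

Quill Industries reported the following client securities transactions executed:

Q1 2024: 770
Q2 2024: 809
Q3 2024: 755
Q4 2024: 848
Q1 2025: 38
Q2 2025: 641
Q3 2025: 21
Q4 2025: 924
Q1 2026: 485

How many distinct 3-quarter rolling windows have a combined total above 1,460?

5

Q1 2024–Q3 2024: 770 + 809 + 755 = 2,334 (over)
Q2 2024–Q4 2024: 809 + 755 + 848 = 2,412 (over)
Q3 2024–Q1 2025: 755 + 848 + 38 = 1,641 (over)
Q4 2024–Q2 2025: 848 + 38 + 641 = 1,527 (over)
Q1 2025–Q3 2025: 38 + 641 + 21 = 700 (under)
Q2 2025–Q4 2025: 641 + 21 + 924 = 1,586 (over)
Q3 2025–Q1 2026: 21 + 924 + 485 = 1,430 (under)
5 windows exceed the threshold.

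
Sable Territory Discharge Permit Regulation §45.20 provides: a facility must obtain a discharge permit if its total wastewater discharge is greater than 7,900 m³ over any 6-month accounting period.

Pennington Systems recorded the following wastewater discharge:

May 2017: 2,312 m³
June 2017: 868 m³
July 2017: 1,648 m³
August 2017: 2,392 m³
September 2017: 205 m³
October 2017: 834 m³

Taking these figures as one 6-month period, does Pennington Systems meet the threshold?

Yes

Total wastewater discharge: 2,312 m³ + 868 m³ + 1,648 m³ + 2,392 m³ + 205 m³ + 834 m³ = 8,259 m³.
8,259 m³ > 7,900 m³, so the threshold is exceeded.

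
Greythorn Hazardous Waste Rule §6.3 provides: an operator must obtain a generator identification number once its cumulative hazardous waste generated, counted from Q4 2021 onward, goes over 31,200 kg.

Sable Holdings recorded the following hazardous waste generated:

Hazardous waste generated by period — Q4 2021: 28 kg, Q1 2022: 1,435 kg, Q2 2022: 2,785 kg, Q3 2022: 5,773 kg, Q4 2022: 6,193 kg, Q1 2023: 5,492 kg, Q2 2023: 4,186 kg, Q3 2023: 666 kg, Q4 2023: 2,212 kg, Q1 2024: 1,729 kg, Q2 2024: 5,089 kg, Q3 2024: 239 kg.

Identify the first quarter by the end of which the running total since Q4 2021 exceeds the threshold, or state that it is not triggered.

Q2 2024

Through Q4 2021: 28 kg
Through Q1 2022: 1,463 kg
Through Q2 2022: 4,248 kg
Through Q3 2022: 10,021 kg
Through Q4 2022: 16,214 kg
Through Q1 2023: 21,706 kg
Through Q2 2023: 25,892 kg
Through Q3 2023: 26,558 kg
Through Q4 2023: 28,770 kg
Through Q1 2024: 30,499 kg
Through Q2 2024: 35,588 kg ← exceeds threshold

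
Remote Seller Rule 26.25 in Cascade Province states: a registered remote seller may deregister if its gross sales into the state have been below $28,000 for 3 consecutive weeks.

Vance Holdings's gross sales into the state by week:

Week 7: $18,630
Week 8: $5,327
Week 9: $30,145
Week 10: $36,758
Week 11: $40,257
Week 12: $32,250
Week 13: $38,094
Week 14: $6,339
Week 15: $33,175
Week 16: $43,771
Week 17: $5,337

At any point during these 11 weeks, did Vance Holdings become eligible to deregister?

No

Weeks below $28,000: Week 7, Week 8, Week 14, Week 17.
Longest run of consecutive weeks below the threshold: 2.
2 < 3, so Vance Holdings never became eligible.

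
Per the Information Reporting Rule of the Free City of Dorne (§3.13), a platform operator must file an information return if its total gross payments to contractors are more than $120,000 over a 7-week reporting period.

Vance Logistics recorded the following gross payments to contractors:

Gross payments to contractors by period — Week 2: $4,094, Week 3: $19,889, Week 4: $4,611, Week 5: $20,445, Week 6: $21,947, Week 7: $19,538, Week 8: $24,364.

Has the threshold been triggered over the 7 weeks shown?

No

Total gross payments to contractors: $4,094 + $19,889 + $4,611 + $20,445 + $21,947 + $19,538 + $24,364 = $114,888.
$114,888 ≤ $120,000, so the threshold is not exceeded.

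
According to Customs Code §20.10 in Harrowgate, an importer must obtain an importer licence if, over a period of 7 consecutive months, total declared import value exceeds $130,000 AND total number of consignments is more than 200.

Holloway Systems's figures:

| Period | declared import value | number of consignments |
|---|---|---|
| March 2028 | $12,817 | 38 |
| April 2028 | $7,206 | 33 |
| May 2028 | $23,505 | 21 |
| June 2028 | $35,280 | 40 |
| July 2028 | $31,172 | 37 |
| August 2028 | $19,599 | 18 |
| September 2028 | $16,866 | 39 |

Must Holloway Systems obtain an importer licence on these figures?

Total declared import value: $12,817 + $7,206 + $23,505 + $35,280 + $31,172 + $19,599 + $16,866 = $146,445 (> $130,000).
Total number of consignments: 38 + 33 + 21 + 40 + 37 + 18 + 39 = 226 (> 200).
The test is 'and': both thresholds are exceeded.

Yes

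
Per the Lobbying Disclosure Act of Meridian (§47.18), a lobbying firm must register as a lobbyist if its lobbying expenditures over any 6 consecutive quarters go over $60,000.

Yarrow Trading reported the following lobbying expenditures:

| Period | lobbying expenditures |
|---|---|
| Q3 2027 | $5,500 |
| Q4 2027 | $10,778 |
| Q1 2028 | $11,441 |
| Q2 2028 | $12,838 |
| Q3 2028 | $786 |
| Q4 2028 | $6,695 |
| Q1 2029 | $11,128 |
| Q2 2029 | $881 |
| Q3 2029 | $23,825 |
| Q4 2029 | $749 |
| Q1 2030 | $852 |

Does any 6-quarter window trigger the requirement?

Q3 2027–Q4 2028: $5,500 + $10,778 + $11,441 + $12,838 + $786 + $6,695 = $48,038 (under)
Q4 2027–Q1 2029: $10,778 + $11,441 + $12,838 + $786 + $6,695 + $11,128 = $53,666 (under)
Q1 2028–Q2 2029: $11,441 + $12,838 + $786 + $6,695 + $11,128 + $881 = $43,769 (under)
Q2 2028–Q3 2029: $12,838 + $786 + $6,695 + $11,128 + $881 + $23,825 = $56,153 (under)
Q3 2028–Q4 2029: $786 + $6,695 + $11,128 + $881 + $23,825 + $749 = $44,064 (under)
Q4 2028–Q1 2030: $6,695 + $11,128 + $881 + $23,825 + $749 + $852 = $44,130 (under)
No window exceeds $60,000.

No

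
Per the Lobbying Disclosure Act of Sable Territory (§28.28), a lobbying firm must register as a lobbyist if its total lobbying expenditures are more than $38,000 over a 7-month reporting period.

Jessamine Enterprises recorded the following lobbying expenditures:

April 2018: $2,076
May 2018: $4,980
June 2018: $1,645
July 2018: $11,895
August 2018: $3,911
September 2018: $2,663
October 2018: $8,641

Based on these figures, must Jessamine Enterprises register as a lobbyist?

No

Total lobbying expenditures: $2,076 + $4,980 + $1,645 + $11,895 + $3,911 + $2,663 + $8,641 = $35,811.
$35,811 ≤ $38,000, so the threshold is not exceeded.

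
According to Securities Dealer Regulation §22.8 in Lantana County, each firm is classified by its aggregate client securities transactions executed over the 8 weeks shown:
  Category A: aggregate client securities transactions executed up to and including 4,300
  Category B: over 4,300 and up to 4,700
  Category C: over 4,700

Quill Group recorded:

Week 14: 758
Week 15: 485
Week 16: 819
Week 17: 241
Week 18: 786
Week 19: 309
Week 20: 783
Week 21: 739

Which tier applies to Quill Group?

Aggregate client securities transactions executed: 758 + 485 + 819 + 241 + 786 + 309 + 783 + 739 = 4,920.
4,920 > 4,700, so Category C applies.

Category C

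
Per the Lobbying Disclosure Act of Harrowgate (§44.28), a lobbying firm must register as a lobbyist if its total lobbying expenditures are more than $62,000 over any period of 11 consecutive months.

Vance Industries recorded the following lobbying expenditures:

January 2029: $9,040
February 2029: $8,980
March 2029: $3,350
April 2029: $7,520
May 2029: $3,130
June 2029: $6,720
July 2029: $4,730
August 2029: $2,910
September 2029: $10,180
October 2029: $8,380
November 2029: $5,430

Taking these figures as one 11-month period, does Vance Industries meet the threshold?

Total lobbying expenditures: $9,040 + $8,980 + $3,350 + $7,520 + $3,130 + $6,720 + $4,730 + $2,910 + $10,180 + $8,380 + $5,430 = $70,370.
$70,370 > $62,000, so the threshold is exceeded.

Yes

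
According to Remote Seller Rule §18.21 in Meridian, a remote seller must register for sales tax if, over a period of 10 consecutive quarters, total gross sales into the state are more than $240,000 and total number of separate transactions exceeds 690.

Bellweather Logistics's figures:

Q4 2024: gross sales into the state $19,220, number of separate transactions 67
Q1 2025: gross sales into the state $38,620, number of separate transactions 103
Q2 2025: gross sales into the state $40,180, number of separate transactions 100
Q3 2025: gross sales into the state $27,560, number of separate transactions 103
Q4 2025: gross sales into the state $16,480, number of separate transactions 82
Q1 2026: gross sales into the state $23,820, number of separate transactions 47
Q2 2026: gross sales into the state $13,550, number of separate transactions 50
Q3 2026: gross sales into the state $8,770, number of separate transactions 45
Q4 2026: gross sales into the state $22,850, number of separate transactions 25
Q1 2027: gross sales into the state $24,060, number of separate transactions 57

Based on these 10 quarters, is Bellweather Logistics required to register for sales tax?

Total gross sales into the state: $19,220 + $38,620 + $40,180 + $27,560 + $16,480 + $23,820 + $13,550 + $8,770 + $22,850 + $24,060 = $235,110 (≤ $240,000).
Total number of separate transactions: 67 + 103 + 100 + 103 + 82 + 47 + 50 + 45 + 25 + 57 = 679 (≤ 690).
The test is 'and': the rule requires both, and at least one is not exceeded.

No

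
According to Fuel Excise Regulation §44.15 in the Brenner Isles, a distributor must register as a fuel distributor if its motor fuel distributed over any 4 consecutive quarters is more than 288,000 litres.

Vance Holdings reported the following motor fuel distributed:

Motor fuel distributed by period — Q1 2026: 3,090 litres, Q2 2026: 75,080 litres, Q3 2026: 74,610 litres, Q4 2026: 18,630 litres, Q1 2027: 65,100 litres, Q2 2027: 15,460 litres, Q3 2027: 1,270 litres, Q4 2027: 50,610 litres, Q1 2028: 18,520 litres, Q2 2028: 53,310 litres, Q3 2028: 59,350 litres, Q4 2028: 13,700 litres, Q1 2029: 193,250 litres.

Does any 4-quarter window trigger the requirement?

Q1 2026–Q4 2026: 3,090 litres + 75,080 litres + 74,610 litres + 18,630 litres = 171,410 litres (under)
Q2 2026–Q1 2027: 75,080 litres + 74,610 litres + 18,630 litres + 65,100 litres = 233,420 litres (under)
Q3 2026–Q2 2027: 74,610 litres + 18,630 litres + 65,100 litres + 15,460 litres = 173,800 litres (under)
Q4 2026–Q3 2027: 18,630 litres + 65,100 litres + 15,460 litres + 1,270 litres = 100,460 litres (under)
Q1 2027–Q4 2027: 65,100 litres + 15,460 litres + 1,270 litres + 50,610 litres = 132,440 litres (under)
Q2 2027–Q1 2028: 15,460 litres + 1,270 litres + 50,610 litres + 18,520 litres = 85,860 litres (under)
Q3 2027–Q2 2028: 1,270 litres + 50,610 litres + 18,520 litres + 53,310 litres = 123,710 litres (under)
Q4 2027–Q3 2028: 50,610 litres + 18,520 litres + 53,310 litres + 59,350 litres = 181,790 litres (under)
Q1 2028–Q4 2028: 18,520 litres + 53,310 litres + 59,350 litres + 13,700 litres = 144,880 litres (under)
Q2 2028–Q1 2029: 53,310 litres + 59,350 litres + 13,700 litres + 193,250 litres = 319,610 litres (over)
At least one window exceeds 288,000 litres.

Yes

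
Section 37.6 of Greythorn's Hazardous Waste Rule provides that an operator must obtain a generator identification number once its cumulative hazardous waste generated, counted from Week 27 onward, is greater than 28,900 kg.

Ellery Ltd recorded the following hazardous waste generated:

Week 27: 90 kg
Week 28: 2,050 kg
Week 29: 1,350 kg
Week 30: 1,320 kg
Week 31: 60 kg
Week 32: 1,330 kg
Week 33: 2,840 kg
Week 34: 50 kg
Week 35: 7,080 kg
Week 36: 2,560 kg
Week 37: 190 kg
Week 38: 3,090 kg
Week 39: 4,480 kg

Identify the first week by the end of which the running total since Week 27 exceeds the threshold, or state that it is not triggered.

Through Week 27: 90 kg
Through Week 28: 2,140 kg
Through Week 29: 3,490 kg
Through Week 30: 4,810 kg
Through Week 31: 4,870 kg
Through Week 32: 6,200 kg
Through Week 33: 9,040 kg
Through Week 34: 9,090 kg
Through Week 35: 16,170 kg
Through Week 36: 18,730 kg
Through Week 37: 18,920 kg
Through Week 38: 22,010 kg
Through Week 39: 26,490 kg
Final cumulative total 26,490 kg ≤ 28,900 kg; the threshold is never exceeded.

Not triggered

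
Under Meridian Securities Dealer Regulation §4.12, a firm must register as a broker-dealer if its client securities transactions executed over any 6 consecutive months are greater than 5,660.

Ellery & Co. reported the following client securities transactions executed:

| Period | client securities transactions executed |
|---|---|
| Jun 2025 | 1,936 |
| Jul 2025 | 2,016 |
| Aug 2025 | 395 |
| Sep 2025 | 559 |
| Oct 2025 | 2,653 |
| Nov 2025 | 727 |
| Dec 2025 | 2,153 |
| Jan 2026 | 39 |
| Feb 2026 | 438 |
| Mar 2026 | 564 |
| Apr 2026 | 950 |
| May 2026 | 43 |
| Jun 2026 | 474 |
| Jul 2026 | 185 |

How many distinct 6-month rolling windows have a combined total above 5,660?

5

Jun 2025–Nov 2025: 1,936 + 2,016 + 395 + 559 + 2,653 + 727 = 8,286 (over)
Jul 2025–Dec 2025: 2,016 + 395 + 559 + 2,653 + 727 + 2,153 = 8,503 (over)
Aug 2025–Jan 2026: 395 + 559 + 2,653 + 727 + 2,153 + 39 = 6,526 (over)
Sep 2025–Feb 2026: 559 + 2,653 + 727 + 2,153 + 39 + 438 = 6,569 (over)
Oct 2025–Mar 2026: 2,653 + 727 + 2,153 + 39 + 438 + 564 = 6,574 (over)
Nov 2025–Apr 2026: 727 + 2,153 + 39 + 438 + 564 + 950 = 4,871 (under)
Dec 2025–May 2026: 2,153 + 39 + 438 + 564 + 950 + 43 = 4,187 (under)
Jan 2026–Jun 2026: 39 + 438 + 564 + 950 + 43 + 474 = 2,508 (under)
Feb 2026–Jul 2026: 438 + 564 + 950 + 43 + 474 + 185 = 2,654 (under)
5 windows exceed the threshold.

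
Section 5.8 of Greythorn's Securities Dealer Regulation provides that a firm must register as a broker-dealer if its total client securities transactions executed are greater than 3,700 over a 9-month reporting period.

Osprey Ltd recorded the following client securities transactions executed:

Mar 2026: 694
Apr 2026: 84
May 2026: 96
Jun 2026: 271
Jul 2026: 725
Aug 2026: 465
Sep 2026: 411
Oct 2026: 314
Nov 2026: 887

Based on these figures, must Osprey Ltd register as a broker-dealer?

Yes

Total client securities transactions executed: 694 + 84 + 96 + 271 + 725 + 465 + 411 + 314 + 887 = 3,947.
3,947 > 3,700, so the threshold is exceeded.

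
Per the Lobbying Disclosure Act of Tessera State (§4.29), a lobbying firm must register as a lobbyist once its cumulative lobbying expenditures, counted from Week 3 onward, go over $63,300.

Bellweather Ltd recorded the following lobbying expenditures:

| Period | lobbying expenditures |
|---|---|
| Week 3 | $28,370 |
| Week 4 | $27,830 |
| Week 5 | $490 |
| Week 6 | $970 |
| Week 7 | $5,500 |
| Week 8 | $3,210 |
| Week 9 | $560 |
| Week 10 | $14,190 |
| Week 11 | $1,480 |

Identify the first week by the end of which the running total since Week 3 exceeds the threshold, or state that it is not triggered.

Week 8

Through Week 3: $28,370
Through Week 4: $56,200
Through Week 5: $56,690
Through Week 6: $57,660
Through Week 7: $63,160
Through Week 8: $66,370 ← exceeds threshold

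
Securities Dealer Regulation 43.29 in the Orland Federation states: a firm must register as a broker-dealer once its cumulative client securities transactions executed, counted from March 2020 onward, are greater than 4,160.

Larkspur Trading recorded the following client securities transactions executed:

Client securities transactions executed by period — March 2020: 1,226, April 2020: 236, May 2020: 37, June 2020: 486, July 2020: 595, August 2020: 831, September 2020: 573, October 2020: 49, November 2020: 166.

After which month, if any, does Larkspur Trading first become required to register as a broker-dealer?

November 2020

Through March 2020: 1,226
Through April 2020: 1,462
Through May 2020: 1,499
Through June 2020: 1,985
Through July 2020: 2,580
Through August 2020: 3,411
Through September 2020: 3,984
Through October 2020: 4,033
Through November 2020: 4,199 ← exceeds threshold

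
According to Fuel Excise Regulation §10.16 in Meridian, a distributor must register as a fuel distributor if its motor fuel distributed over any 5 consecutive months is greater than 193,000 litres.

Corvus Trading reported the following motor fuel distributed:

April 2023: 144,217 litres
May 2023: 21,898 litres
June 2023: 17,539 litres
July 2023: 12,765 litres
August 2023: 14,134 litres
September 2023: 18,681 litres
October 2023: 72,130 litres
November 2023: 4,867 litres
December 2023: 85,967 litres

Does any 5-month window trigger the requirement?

Yes

April 2023–August 2023: 144,217 litres + 21,898 litres + 17,539 litres + 12,765 litres + 14,134 litres = 210,553 litres (over)
May 2023–September 2023: 21,898 litres + 17,539 litres + 12,765 litres + 14,134 litres + 18,681 litres = 85,017 litres (under)
June 2023–October 2023: 17,539 litres + 12,765 litres + 14,134 litres + 18,681 litres + 72,130 litres = 135,249 litres (under)
July 2023–November 2023: 12,765 litres + 14,134 litres + 18,681 litres + 72,130 litres + 4,867 litres = 122,577 litres (under)
August 2023–December 2023: 14,134 litres + 18,681 litres + 72,130 litres + 4,867 litres + 85,967 litres = 195,779 litres (over)
At least one window exceeds 193,000 litres.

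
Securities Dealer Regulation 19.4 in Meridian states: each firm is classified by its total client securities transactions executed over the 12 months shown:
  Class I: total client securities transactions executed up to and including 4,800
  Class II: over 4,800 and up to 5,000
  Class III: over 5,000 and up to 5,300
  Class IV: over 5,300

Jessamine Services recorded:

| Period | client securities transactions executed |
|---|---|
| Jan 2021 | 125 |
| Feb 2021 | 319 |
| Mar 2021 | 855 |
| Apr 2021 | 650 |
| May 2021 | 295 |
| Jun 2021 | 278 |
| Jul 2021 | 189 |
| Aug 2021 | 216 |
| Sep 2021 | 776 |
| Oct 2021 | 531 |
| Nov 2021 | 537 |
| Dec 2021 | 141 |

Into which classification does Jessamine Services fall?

Total client securities transactions executed: 125 + 319 + 855 + 650 + 295 + 278 + 189 + 216 + 776 + 531 + 537 + 141 = 4,912.
4,800 < 4,912 ≤ 5,000, so Class II applies.

Class II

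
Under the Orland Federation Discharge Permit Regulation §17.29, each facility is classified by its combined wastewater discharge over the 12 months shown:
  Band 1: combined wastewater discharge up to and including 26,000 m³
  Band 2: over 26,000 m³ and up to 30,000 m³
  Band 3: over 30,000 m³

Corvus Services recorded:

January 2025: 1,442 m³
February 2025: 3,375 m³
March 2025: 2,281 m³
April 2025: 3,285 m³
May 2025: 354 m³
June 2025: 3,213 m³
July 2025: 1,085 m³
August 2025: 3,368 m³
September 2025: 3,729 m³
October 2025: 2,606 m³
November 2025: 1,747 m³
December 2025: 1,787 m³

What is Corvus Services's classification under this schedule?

Band 2

Combined wastewater discharge: 1,442 m³ + 3,375 m³ + 2,281 m³ + 3,285 m³ + 354 m³ + 3,213 m³ + 1,085 m³ + 3,368 m³ + 3,729 m³ + 2,606 m³ + 1,747 m³ + 1,787 m³ = 28,272 m³.
26,000 m³ < 28,272 m³ ≤ 30,000 m³, so Band 2 applies.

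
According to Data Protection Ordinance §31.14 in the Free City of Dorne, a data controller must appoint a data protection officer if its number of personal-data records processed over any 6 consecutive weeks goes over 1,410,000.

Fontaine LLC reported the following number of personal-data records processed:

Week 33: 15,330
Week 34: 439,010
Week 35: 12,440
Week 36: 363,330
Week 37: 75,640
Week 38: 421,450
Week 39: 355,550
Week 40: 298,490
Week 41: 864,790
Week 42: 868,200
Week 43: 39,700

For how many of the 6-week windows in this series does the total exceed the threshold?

Week 33–Week 38: 15,330 + 439,010 + 12,440 + 363,330 + 75,640 + 421,450 = 1,327,200 (under)
Week 34–Week 39: 439,010 + 12,440 + 363,330 + 75,640 + 421,450 + 355,550 = 1,667,420 (over)
Week 35–Week 40: 12,440 + 363,330 + 75,640 + 421,450 + 355,550 + 298,490 = 1,526,900 (over)
Week 36–Week 41: 363,330 + 75,640 + 421,450 + 355,550 + 298,490 + 864,790 = 2,379,250 (over)
Week 37–Week 42: 75,640 + 421,450 + 355,550 + 298,490 + 864,790 + 868,200 = 2,884,120 (over)
Week 38–Week 43: 421,450 + 355,550 + 298,490 + 864,790 + 868,200 + 39,700 = 2,848,180 (over)
5 windows exceed the threshold.

5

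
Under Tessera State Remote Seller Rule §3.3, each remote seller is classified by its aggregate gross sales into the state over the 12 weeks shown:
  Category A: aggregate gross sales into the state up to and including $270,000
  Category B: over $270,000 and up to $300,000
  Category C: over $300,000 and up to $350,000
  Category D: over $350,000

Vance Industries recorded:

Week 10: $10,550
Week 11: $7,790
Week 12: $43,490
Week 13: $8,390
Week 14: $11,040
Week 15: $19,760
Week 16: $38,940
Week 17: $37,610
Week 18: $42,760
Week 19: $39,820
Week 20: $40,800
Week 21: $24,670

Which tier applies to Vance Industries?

Aggregate gross sales into the state: $10,550 + $7,790 + $43,490 + $8,390 + $11,040 + $19,760 + $38,940 + $37,610 + $42,760 + $39,820 + $40,800 + $24,670 = $325,620.
$300,000 < $325,620 ≤ $350,000, so Category C applies.

Category C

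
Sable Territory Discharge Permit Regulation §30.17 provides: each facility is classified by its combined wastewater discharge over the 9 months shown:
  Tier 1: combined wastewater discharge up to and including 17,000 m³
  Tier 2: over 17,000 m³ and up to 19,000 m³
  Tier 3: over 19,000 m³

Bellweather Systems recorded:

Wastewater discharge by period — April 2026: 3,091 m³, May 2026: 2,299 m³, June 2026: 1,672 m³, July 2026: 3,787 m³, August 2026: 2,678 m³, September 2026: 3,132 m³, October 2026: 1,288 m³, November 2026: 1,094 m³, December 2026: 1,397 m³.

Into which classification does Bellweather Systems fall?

Tier 3

Combined wastewater discharge: 3,091 m³ + 2,299 m³ + 1,672 m³ + 3,787 m³ + 2,678 m³ + 3,132 m³ + 1,288 m³ + 1,094 m³ + 1,397 m³ = 20,438 m³.
20,438 m³ > 19,000 m³, so Tier 3 applies.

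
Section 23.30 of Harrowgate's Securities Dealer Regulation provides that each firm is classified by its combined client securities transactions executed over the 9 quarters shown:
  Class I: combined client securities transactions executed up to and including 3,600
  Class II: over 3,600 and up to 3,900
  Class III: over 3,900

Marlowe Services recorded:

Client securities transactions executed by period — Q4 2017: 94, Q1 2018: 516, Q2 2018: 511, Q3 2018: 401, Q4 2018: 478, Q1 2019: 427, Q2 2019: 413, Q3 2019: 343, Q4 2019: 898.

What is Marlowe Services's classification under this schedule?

Class III

Combined client securities transactions executed: 94 + 516 + 511 + 401 + 478 + 427 + 413 + 343 + 898 = 4,081.
4,081 > 3,900, so Class III applies.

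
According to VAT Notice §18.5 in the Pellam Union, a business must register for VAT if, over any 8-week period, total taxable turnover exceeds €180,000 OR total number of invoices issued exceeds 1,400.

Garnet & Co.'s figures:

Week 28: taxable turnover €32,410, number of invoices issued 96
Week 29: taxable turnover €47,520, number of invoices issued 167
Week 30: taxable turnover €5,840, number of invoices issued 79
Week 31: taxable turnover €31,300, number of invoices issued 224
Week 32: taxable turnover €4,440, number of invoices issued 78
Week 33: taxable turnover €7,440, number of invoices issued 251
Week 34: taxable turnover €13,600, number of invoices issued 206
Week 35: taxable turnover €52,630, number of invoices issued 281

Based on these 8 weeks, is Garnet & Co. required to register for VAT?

Total taxable turnover: €32,410 + €47,520 + €5,840 + €31,300 + €4,440 + €7,440 + €13,600 + €52,630 = €195,180 (> €180,000).
Total number of invoices issued: 96 + 167 + 79 + 224 + 78 + 251 + 206 + 281 = 1,382 (≤ 1,400).
The test is 'or': at least one threshold is exceeded.

Yes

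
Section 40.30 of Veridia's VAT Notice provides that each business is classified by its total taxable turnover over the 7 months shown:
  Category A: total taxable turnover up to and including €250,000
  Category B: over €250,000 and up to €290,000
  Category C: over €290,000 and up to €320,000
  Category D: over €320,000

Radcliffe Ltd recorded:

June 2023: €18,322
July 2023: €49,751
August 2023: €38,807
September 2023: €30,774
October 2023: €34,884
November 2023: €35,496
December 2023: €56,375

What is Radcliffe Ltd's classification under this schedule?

Category B

Total taxable turnover: €18,322 + €49,751 + €38,807 + €30,774 + €34,884 + €35,496 + €56,375 = €264,409.
€250,000 < €264,409 ≤ €290,000, so Category B applies.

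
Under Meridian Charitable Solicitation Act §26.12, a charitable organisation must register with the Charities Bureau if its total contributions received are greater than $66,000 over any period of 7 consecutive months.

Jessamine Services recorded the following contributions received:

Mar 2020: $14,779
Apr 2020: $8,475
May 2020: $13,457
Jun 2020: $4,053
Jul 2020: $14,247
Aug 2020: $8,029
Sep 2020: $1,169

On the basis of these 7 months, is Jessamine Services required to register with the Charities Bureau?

Total contributions received: $14,779 + $8,475 + $13,457 + $4,053 + $14,247 + $8,029 + $1,169 = $64,209.
$64,209 ≤ $66,000, so the threshold is not exceeded.

No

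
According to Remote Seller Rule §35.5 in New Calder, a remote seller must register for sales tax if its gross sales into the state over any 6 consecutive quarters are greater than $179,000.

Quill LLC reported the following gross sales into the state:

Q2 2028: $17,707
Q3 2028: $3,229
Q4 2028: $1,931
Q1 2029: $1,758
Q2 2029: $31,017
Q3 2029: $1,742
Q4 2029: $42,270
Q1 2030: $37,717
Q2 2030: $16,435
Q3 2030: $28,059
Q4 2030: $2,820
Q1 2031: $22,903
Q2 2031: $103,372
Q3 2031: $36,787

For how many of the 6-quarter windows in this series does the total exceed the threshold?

2

Q2 2028–Q3 2029: $17,707 + $3,229 + $1,931 + $1,758 + $31,017 + $1,742 = $57,384 (under)
Q3 2028–Q4 2029: $3,229 + $1,931 + $1,758 + $31,017 + $1,742 + $42,270 = $81,947 (under)
Q4 2028–Q1 2030: $1,931 + $1,758 + $31,017 + $1,742 + $42,270 + $37,717 = $116,435 (under)
Q1 2029–Q2 2030: $1,758 + $31,017 + $1,742 + $42,270 + $37,717 + $16,435 = $130,939 (under)
Q2 2029–Q3 2030: $31,017 + $1,742 + $42,270 + $37,717 + $16,435 + $28,059 = $157,240 (under)
Q3 2029–Q4 2030: $1,742 + $42,270 + $37,717 + $16,435 + $28,059 + $2,820 = $129,043 (under)
Q4 2029–Q1 2031: $42,270 + $37,717 + $16,435 + $28,059 + $2,820 + $22,903 = $150,204 (under)
Q1 2030–Q2 2031: $37,717 + $16,435 + $28,059 + $2,820 + $22,903 + $103,372 = $211,306 (over)
Q2 2030–Q3 2031: $16,435 + $28,059 + $2,820 + $22,903 + $103,372 + $36,787 = $210,376 (over)
2 windows exceed the threshold.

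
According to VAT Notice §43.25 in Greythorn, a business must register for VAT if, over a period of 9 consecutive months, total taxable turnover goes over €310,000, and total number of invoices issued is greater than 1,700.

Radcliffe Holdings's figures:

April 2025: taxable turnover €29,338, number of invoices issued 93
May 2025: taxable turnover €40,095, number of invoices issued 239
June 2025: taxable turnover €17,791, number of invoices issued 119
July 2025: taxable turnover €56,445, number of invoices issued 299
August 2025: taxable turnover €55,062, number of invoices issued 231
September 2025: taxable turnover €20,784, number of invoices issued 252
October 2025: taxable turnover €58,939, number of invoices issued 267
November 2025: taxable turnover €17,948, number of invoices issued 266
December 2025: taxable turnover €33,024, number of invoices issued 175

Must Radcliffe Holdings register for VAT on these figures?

Total taxable turnover: €29,338 + €40,095 + €17,791 + €56,445 + €55,062 + €20,784 + €58,939 + €17,948 + €33,024 = €329,426 (> €310,000).
Total number of invoices issued: 93 + 239 + 119 + 299 + 231 + 252 + 267 + 266 + 175 = 1,941 (> 1,700).
The test is 'and': both thresholds are exceeded.

Yes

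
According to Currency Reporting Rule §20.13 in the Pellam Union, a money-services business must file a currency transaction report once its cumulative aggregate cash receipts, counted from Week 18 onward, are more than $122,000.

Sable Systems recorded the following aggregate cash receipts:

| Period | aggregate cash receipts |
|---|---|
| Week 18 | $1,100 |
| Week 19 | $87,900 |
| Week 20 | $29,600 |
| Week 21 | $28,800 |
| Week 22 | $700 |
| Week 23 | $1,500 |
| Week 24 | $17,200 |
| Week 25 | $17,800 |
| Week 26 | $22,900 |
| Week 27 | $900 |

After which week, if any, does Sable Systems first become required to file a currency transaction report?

Week 21

Through Week 18: $1,100
Through Week 19: $89,000
Through Week 20: $118,600
Through Week 21: $147,400 ← exceeds threshold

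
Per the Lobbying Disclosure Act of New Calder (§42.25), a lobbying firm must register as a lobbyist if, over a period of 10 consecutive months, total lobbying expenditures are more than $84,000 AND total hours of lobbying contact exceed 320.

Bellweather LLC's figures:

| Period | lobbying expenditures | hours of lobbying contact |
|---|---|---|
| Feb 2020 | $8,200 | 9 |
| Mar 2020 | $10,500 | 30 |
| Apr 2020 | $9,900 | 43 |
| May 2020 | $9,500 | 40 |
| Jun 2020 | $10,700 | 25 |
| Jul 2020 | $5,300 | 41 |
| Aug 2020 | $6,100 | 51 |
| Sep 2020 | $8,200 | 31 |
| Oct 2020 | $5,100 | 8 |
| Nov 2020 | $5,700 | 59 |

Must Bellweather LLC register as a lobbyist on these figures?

Total lobbying expenditures: $8,200 + $10,500 + $9,900 + $9,500 + $10,700 + $5,300 + $6,100 + $8,200 + $5,100 + $5,700 = $79,200 (≤ $84,000).
Total hours of lobbying contact: 9 + 30 + 43 + 40 + 25 + 41 + 51 + 31 + 8 + 59 = 337 (> 320).
The test is 'and': the rule requires both, and at least one is not exceeded.

No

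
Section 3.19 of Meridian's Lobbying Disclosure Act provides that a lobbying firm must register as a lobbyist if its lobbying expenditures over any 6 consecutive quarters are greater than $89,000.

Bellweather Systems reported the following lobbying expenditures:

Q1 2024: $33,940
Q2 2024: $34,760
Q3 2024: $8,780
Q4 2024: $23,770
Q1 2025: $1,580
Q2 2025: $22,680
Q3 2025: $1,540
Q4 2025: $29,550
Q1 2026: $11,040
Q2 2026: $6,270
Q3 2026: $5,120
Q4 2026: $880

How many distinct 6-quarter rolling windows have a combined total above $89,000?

Q1 2024–Q2 2025: $33,940 + $34,760 + $8,780 + $23,770 + $1,580 + $22,680 = $125,510 (over)
Q2 2024–Q3 2025: $34,760 + $8,780 + $23,770 + $1,580 + $22,680 + $1,540 = $93,110 (over)
Q3 2024–Q4 2025: $8,780 + $23,770 + $1,580 + $22,680 + $1,540 + $29,550 = $87,900 (under)
Q4 2024–Q1 2026: $23,770 + $1,580 + $22,680 + $1,540 + $29,550 + $11,040 = $90,160 (over)
Q1 2025–Q2 2026: $1,580 + $22,680 + $1,540 + $29,550 + $11,040 + $6,270 = $72,660 (under)
Q2 2025–Q3 2026: $22,680 + $1,540 + $29,550 + $11,040 + $6,270 + $5,120 = $76,200 (under)
Q3 2025–Q4 2026: $1,540 + $29,550 + $11,040 + $6,270 + $5,120 + $880 = $54,400 (under)
3 windows exceed the threshold.

3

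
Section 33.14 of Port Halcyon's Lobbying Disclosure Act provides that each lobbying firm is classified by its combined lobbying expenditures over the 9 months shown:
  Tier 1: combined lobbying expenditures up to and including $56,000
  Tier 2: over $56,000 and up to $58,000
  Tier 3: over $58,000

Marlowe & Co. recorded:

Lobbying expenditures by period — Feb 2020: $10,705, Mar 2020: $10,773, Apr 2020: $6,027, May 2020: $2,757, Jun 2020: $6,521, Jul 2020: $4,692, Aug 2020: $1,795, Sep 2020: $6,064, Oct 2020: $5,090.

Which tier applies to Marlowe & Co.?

Tier 1

Combined lobbying expenditures: $10,705 + $10,773 + $6,027 + $2,757 + $6,521 + $4,692 + $1,795 + $6,064 + $5,090 = $54,424.
$54,424 ≤ $56,000, so Tier 1 applies.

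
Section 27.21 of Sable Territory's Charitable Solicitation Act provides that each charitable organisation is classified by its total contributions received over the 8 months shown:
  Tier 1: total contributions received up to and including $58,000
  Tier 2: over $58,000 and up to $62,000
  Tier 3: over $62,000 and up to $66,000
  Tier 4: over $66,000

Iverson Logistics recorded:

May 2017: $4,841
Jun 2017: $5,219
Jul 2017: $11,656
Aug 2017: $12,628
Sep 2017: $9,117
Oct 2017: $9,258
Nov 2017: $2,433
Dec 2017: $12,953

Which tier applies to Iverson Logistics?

Tier 4

Total contributions received: $4,841 + $5,219 + $11,656 + $12,628 + $9,117 + $9,258 + $2,433 + $12,953 = $68,105.
$68,105 > $66,000, so Tier 4 applies.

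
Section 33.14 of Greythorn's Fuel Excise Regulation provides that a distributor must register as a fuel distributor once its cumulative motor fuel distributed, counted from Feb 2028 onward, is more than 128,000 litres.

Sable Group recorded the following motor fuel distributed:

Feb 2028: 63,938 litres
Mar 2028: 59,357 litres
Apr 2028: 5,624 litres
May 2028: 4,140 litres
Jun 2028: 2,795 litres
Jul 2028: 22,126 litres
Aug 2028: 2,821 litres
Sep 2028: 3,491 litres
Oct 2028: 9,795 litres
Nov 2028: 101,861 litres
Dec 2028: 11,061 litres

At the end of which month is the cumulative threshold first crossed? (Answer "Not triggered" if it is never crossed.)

Apr 2028

Through Feb 2028: 63,938 litres
Through Mar 2028: 123,295 litres
Through Apr 2028: 128,919 litres ← exceeds threshold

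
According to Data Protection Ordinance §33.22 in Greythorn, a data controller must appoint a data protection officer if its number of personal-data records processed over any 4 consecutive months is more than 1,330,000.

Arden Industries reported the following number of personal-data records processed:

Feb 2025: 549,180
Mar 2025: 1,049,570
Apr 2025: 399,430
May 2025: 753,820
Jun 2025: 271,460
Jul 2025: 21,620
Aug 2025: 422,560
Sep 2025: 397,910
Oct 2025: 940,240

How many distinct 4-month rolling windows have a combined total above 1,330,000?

5

Feb 2025–May 2025: 549,180 + 1,049,570 + 399,430 + 753,820 = 2,752,000 (over)
Mar 2025–Jun 2025: 1,049,570 + 399,430 + 753,820 + 271,460 = 2,474,280 (over)
Apr 2025–Jul 2025: 399,430 + 753,820 + 271,460 + 21,620 = 1,446,330 (over)
May 2025–Aug 2025: 753,820 + 271,460 + 21,620 + 422,560 = 1,469,460 (over)
Jun 2025–Sep 2025: 271,460 + 21,620 + 422,560 + 397,910 = 1,113,550 (under)
Jul 2025–Oct 2025: 21,620 + 422,560 + 397,910 + 940,240 = 1,782,330 (over)
5 windows exceed the threshold.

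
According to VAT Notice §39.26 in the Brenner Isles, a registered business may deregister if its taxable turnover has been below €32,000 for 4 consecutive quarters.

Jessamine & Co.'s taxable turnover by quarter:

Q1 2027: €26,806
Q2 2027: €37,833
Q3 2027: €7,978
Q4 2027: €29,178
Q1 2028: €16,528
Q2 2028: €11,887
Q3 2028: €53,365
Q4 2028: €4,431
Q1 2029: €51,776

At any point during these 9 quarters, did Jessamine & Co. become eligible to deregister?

Quarters below €32,000: Q1 2027, Q3 2027, Q4 2027, Q1 2028, Q2 2028, Q4 2028.
Longest run of consecutive quarters below the threshold: 4.
4 ≥ 4, so Jessamine & Co. became eligible.

Yes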